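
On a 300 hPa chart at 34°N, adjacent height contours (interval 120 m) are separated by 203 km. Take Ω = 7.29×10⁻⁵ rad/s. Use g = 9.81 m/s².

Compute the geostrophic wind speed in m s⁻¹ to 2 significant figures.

Coriolis parameter at 34°N:
f = 2Ω sin φ = 2 × 7.29×10⁻⁵ × sin 34° = 8.15×10⁻⁵ s⁻¹
Height gradient: |∂Z/∂n| = 120 m / 203000 m = 5.91×10⁻⁴
On a pressure surface, geostrophic balance gives V_g = (g/f)|∂Z/∂n|:
V_g = 9.81 × 5.91×10⁻⁴ / 8.15×10⁻⁵ = 71.1 m/s

71 m s⁻¹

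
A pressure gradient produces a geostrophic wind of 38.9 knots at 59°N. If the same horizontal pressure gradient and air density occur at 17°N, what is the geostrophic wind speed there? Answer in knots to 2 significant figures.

110 knots

With the same pressure gradient and density, V_g ∝ 1/f ∝ 1/sin φ.
V₂ = V₁ · sin φ₁ / sin φ₂ = 38.9 × sin 59° / sin 17°
V₂ = 38.9 × 0.8572/0.2924 = 110 knots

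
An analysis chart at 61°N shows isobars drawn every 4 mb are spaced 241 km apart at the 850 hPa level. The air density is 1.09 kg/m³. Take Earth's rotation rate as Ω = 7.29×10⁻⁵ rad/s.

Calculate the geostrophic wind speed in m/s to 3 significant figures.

11.9 m/s

Coriolis parameter at 61°N:
f = 2Ω sin φ = 2 × 7.29×10⁻⁵ × sin 61° = 1.28×10⁻⁴ s⁻¹
Pressure gradient: |∂P/∂n| = 400 Pa / 241000 m = 1.66×10⁻³ Pa/m
Geostrophic balance (pressure-gradient force = Coriolis force):
V_g = (1/(fρ)) |∂P/∂n| = 1.66×10⁻³ / (1.28×10⁻⁴ × 1.09) = 11.9 m/s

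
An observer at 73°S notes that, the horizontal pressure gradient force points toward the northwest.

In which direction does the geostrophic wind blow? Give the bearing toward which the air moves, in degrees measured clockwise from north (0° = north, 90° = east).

The pressure-gradient force points toward the northwest (bearing 315°).
Geostrophic balance: in the Southern Hemisphere the Coriolis force deflects motion to the left, so the geostrophic wind blows 90° to the left of the pressure-gradient force (low pressure on the right).
Rotating 315° by 90° counterclockwise gives 225° — the wind blows toward the southwest.

225°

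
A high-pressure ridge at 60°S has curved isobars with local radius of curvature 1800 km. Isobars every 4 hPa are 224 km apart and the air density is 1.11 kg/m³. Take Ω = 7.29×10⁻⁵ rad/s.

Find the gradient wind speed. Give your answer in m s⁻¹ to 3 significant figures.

Coriolis parameter at 60°S:
f = 2Ω sin φ = 2 × 7.29×10⁻⁵ × sin 60° = 1.26×10⁻⁴ s⁻¹
Pressure gradient: |∂P/∂n| = 400 Pa / 224000 m = 1.79×10⁻³ Pa/m
Geostrophic speed: V_g = |∂P/∂n|/(fρ) = 1.79×10⁻³/(1.26×10⁻⁴ × 1.11) = 12.7 m/s
Around a high, pressure-gradient force acts outward with centrifugal, so Coriolis balances both:
fV = (1/ρ)|∂P/∂n| + V²/R  →  V² − fR·V + fR·V_g = 0
With fR = 1.26×10⁻⁴ × 1800×10³ m = 227 m/s:
V = [fR − √((fR)² − 4 fR V_g)]/2 = [227 − √(227² − 4×227×12.7)]/2 = 13.5 m/s
Supergeostrophic (V > V_g = 12.7 m/s), as expected around a high.

13.5 m s⁻¹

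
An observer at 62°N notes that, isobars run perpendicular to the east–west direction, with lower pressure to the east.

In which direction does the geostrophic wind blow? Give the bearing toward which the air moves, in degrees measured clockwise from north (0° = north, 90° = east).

180°

The pressure-gradient force points toward the east (bearing 090°).
Geostrophic balance: in the Northern Hemisphere the Coriolis force deflects motion to the right, so the geostrophic wind blows 90° to the right of the pressure-gradient force (low pressure on the left).
Rotating 090° by 90° clockwise gives 180° — the wind blows toward the south.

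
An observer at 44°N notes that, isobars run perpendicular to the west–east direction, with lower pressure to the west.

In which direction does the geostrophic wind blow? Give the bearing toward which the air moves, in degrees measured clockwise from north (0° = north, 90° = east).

The pressure-gradient force points toward the west (bearing 270°).
Geostrophic balance: in the Northern Hemisphere the Coriolis force deflects motion to the right, so the geostrophic wind blows 90° to the right of the pressure-gradient force (low pressure on the left).
Rotating 270° by 90° clockwise gives 000° — the wind blows toward the north.

000°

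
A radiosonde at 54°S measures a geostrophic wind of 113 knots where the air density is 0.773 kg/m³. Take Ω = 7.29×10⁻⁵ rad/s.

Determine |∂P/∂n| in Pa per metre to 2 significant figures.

Coriolis parameter at 54°S:
f = 2Ω sin φ = 2 × 7.29×10⁻⁵ × sin 54° = 1.18×10⁻⁴ s⁻¹
Wind speed in SI: 113 knots = 58.1 m/s
Geostrophic balance rearranged: |∂P/∂n| = f ρ V_g
|∂P/∂n| = 1.18×10⁻⁴ × 0.773 × 58.1 = 5.30×10⁻³ Pa/m

5.3×10⁻³ Pa/m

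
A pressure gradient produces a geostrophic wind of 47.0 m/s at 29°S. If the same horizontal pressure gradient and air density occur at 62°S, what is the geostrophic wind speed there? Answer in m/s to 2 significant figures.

26 m/s

With the same pressure gradient and density, V_g ∝ 1/f ∝ 1/sin φ.
V₂ = V₁ · sin φ₁ / sin φ₂ = 47.0 × sin 29° / sin 62°
V₂ = 47.0 × 0.4848/0.8829 = 26 m/s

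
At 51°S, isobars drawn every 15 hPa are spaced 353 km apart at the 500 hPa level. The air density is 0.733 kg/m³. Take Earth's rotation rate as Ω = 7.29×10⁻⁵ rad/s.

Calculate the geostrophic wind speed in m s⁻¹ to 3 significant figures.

51.2 m s⁻¹

Coriolis parameter at 51°S:
f = 2Ω sin φ = 2 × 7.29×10⁻⁵ × sin 51° = 1.13×10⁻⁴ s⁻¹
Pressure gradient: |∂P/∂n| = 1500 Pa / 353000 m = 4.25×10⁻³ Pa/m
Geostrophic balance (pressure-gradient force = Coriolis force):
V_g = (1/(fρ)) |∂P/∂n| = 4.25×10⁻³ / (1.13×10⁻⁴ × 0.733) = 51.2 m/s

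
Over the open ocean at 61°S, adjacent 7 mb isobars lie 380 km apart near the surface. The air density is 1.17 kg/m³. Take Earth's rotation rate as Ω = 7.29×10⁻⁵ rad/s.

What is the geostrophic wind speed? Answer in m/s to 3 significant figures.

Coriolis parameter at 61°S:
f = 2Ω sin φ = 2 × 7.29×10⁻⁵ × sin 61° = 1.28×10⁻⁴ s⁻¹
Pressure gradient: |∂P/∂n| = 700 Pa / 380000 m = 1.84×10⁻³ Pa/m
Geostrophic balance (pressure-gradient force = Coriolis force):
V_g = (1/(fρ)) |∂P/∂n| = 1.84×10⁻³ / (1.28×10⁻⁴ × 1.17) = 12.3 m/s

12.3 m/s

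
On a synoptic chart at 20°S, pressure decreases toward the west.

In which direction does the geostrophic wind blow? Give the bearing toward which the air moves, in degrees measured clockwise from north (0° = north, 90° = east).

180°

The pressure-gradient force points toward the west (bearing 270°).
Geostrophic balance: in the Southern Hemisphere the Coriolis force deflects motion to the left, so the geostrophic wind blows 90° to the left of the pressure-gradient force (low pressure on the right).
Rotating 270° by 90° counterclockwise gives 180° — the wind blows toward the south.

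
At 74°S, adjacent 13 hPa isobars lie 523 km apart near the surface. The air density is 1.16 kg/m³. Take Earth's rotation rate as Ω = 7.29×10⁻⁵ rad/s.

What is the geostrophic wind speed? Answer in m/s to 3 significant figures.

15.3 m/s

Coriolis parameter at 74°S:
f = 2Ω sin φ = 2 × 7.29×10⁻⁵ × sin 74° = 1.40×10⁻⁴ s⁻¹
Pressure gradient: |∂P/∂n| = 1300 Pa / 523000 m = 2.49×10⁻³ Pa/m
Geostrophic balance (pressure-gradient force = Coriolis force):
V_g = (1/(fρ)) |∂P/∂n| = 2.49×10⁻³ / (1.40×10⁻⁴ × 1.16) = 15.3 m/s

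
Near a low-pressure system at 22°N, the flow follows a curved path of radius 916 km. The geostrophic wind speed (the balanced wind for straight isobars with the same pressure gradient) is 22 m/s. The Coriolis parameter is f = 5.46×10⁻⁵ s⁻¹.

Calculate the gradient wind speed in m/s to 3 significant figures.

16.5 m/s

Around a low, centrifugal force acts outward with Coriolis, so pressure-gradient force balances both:
(1/ρ)|∂P/∂n| = fV + V²/R  →  V² + fR·V − fR·V_g = 0
With fR = 5.46×10⁻⁵ × 916×10³ m = 50.0 m/s:
V = [−fR + √((fR)² + 4 fR V_g)]/2 = [−50.0 + √(50.0² + 4×50.0×22)]/2 = 16.5 m/s
Subgeostrophic (V < V_g = 22 m/s), as expected around a low.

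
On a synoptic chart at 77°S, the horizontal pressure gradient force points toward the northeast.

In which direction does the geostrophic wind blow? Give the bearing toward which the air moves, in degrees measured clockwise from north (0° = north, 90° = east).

315°

The pressure-gradient force points toward the northeast (bearing 045°).
Geostrophic balance: in the Southern Hemisphere the Coriolis force deflects motion to the left, so the geostrophic wind blows 90° to the left of the pressure-gradient force (low pressure on the right).
Rotating 045° by 90° counterclockwise gives 315° — the wind blows toward the northwest.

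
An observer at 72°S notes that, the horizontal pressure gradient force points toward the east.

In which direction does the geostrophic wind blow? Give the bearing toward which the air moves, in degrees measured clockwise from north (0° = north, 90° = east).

000°

The pressure-gradient force points toward the east (bearing 090°).
Geostrophic balance: in the Southern Hemisphere the Coriolis force deflects motion to the left, so the geostrophic wind blows 90° to the left of the pressure-gradient force (low pressure on the right).
Rotating 090° by 90° counterclockwise gives 000° — the wind blows toward the north.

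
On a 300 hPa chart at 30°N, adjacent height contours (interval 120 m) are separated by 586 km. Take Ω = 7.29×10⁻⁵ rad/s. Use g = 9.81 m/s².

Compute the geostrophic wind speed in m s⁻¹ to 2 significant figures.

Coriolis parameter at 30°N:
f = 2Ω sin φ = 2 × 7.29×10⁻⁵ × sin 30° = 7.29×10⁻⁵ s⁻¹
Height gradient: |∂Z/∂n| = 120 m / 586000 m = 2.05×10⁻⁴
On a pressure surface, geostrophic balance gives V_g = (g/f)|∂Z/∂n|:
V_g = 9.81 × 2.05×10⁻⁴ / 7.29×10⁻⁵ = 27.6 m/s

28 m s⁻¹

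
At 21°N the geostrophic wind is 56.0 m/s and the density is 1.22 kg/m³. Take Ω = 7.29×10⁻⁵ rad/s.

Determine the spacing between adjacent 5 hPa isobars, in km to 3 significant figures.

140 km

Coriolis parameter at 21°N:
f = 2Ω sin φ = 2 × 7.29×10⁻⁵ × sin 21° = 5.23×10⁻⁵ s⁻¹
Geostrophic balance rearranged: |∂P/∂n| = f ρ V_g
|∂P/∂n| = 5.23×10⁻⁵ × 1.22 × 56.0 = 3.57×10⁻³ Pa/m
Isobar spacing: Δn = ΔP/|∂P/∂n| = 500 Pa / 3.57×10⁻³ Pa/m = 140067 m ≈ 140 km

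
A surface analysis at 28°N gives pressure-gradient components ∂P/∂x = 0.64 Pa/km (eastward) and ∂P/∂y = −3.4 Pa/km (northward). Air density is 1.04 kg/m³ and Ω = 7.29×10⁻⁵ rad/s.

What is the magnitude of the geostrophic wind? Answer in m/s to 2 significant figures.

49 m/s

Coriolis parameter at 28°N:
f = 2Ω sin φ = 2 × 7.29×10⁻⁵ × sin 28° = 6.84×10⁻⁵ s⁻¹
Component geostrophic relations (x east, y north):
u_g = −(1/(fρ)) ∂P/∂y,  v_g = (1/(fρ)) ∂P/∂x
u_g = −(−3.4×10⁻³)/(6.84×10⁻⁵ × 1.04) = 47.8 m/s;  v_g = (0.64×10⁻³)/(6.84×10⁻⁵ × 1.04) = 8.99 m/s
|V_g| = √(u_g² + v_g²) = 48.6 m/s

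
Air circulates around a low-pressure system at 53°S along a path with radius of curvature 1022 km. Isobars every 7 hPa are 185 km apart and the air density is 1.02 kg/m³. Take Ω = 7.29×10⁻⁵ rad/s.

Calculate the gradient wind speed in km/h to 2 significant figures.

94 km/h

Coriolis parameter at 53°S:
f = 2Ω sin φ = 2 × 7.29×10⁻⁵ × sin 53° = 1.16×10⁻⁴ s⁻¹
Pressure gradient: |∂P/∂n| = 700 Pa / 185000 m = 3.78×10⁻³ Pa/m
Geostrophic speed: V_g = |∂P/∂n|/(fρ) = 3.78×10⁻³/(1.16×10⁻⁴ × 1.02) = 31.9 m/s
Around a low, centrifugal force acts outward with Coriolis, so pressure-gradient force balances both:
(1/ρ)|∂P/∂n| = fV + V²/R  →  V² + fR·V − fR·V_g = 0
With fR = 1.16×10⁻⁴ × 1022×10³ m = 119 m/s:
V = [−fR + √((fR)² + 4 fR V_g)]/2 = [−119 + √(119² + 4×119×31.9)]/2 = 26.1 m/s
Subgeostrophic (V < V_g = 31.9 m/s), as expected around a low.
Converting: 26.1 m/s × 3.6 = 94 km/h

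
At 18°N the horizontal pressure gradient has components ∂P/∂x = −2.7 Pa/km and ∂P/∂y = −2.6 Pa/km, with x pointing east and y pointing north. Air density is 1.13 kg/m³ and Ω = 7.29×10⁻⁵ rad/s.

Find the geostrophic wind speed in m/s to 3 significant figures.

Coriolis parameter at 18°N:
f = 2Ω sin φ = 2 × 7.29×10⁻⁵ × sin 18° = 4.51×10⁻⁵ s⁻¹
Component geostrophic relations (x east, y north):
u_g = −(1/(fρ)) ∂P/∂y,  v_g = (1/(fρ)) ∂P/∂x
u_g = −(−2.6×10⁻³)/(4.51×10⁻⁵ × 1.13) = 51.1 m/s;  v_g = (−2.7×10⁻³)/(4.51×10⁻⁵ × 1.13) = −53.0 m/s
|V_g| = √(u_g² + v_g²) = 73.6 m/s

73.6 m/s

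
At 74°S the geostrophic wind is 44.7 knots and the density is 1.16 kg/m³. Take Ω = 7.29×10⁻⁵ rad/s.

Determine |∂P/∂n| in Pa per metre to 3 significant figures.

Coriolis parameter at 74°S:
f = 2Ω sin φ = 2 × 7.29×10⁻⁵ × sin 74° = 1.40×10⁻⁴ s⁻¹
Wind speed in SI: 44.7 knots = 23.0 m/s
Geostrophic balance rearranged: |∂P/∂n| = f ρ V_g
|∂P/∂n| = 1.40×10⁻⁴ × 1.16 × 23.0 = 3.74×10⁻³ Pa/m

3.74×10⁻³ Pa/m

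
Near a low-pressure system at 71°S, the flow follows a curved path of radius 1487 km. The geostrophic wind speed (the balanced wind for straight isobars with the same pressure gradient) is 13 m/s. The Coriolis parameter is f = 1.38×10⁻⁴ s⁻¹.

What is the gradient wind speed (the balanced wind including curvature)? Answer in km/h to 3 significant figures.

Around a low, centrifugal force acts outward with Coriolis, so pressure-gradient force balances both:
(1/ρ)|∂P/∂n| = fV + V²/R  →  V² + fR·V − fR·V_g = 0
With fR = 1.38×10⁻⁴ × 1487×10³ m = 205 m/s:
V = [−fR + √((fR)² + 4 fR V_g)]/2 = [−205 + √(205² + 4×205×13)]/2 = 12.3 m/s
Subgeostrophic (V < V_g = 13 m/s), as expected around a low.
Converting: 12.3 m/s × 3.6 = 44.2 km/h

44.2 km/h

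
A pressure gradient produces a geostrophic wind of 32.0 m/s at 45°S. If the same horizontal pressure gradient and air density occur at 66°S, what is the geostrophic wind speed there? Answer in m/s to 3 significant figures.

24.8 m/s

With the same pressure gradient and density, V_g ∝ 1/f ∝ 1/sin φ.
V₂ = V₁ · sin φ₁ / sin φ₂ = 32.0 × sin 45° / sin 66°
V₂ = 32.0 × 0.7071/0.9135 = 24.8 m/s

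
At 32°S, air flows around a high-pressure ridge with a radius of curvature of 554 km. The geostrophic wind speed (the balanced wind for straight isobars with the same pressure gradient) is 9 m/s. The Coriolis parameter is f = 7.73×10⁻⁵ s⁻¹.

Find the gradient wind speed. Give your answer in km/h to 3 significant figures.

Around a high, pressure-gradient force acts outward with centrifugal, so Coriolis balances both:
fV = (1/ρ)|∂P/∂n| + V²/R  →  V² − fR·V + fR·V_g = 0
With fR = 7.73×10⁻⁵ × 554×10³ m = 42.8 m/s:
V = [fR − √((fR)² − 4 fR V_g)]/2 = [42.8 − √(42.8² − 4×42.8×9)]/2 = 12.9 m/s
Supergeostrophic (V > V_g = 9 m/s), as expected around a high.
Converting: 12.9 m/s × 3.6 = 46.3 km/h

46.3 km/h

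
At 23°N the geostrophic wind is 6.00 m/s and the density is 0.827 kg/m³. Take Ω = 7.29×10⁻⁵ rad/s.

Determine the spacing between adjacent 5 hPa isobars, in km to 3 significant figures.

Coriolis parameter at 23°N:
f = 2Ω sin φ = 2 × 7.29×10⁻⁵ × sin 23° = 5.70×10⁻⁵ s⁻¹
Geostrophic balance rearranged: |∂P/∂n| = f ρ V_g
|∂P/∂n| = 5.70×10⁻⁵ × 0.827 × 6.00 = 2.83×10⁻⁴ Pa/m
Isobar spacing: Δn = ΔP/|∂P/∂n| = 500 Pa / 2.83×10⁻⁴ Pa/m = 1768796 m ≈ 1770 km

1770 km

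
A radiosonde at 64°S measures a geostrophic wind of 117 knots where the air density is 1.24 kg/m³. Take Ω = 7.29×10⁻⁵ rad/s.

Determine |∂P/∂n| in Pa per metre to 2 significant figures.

Coriolis parameter at 64°S:
f = 2Ω sin φ = 2 × 7.29×10⁻⁵ × sin 64° = 1.31×10⁻⁴ s⁻¹
Wind speed in SI: 117 knots = 60.2 m/s
Geostrophic balance rearranged: |∂P/∂n| = f ρ V_g
|∂P/∂n| = 1.31×10⁻⁴ × 1.24 × 60.2 = 9.78×10⁻³ Pa/m

9.8×10⁻³ Pa/m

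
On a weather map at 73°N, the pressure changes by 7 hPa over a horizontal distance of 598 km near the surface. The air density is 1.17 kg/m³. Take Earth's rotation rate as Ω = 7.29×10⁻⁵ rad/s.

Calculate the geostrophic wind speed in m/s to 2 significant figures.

Coriolis parameter at 73°N:
f = 2Ω sin φ = 2 × 7.29×10⁻⁵ × sin 73° = 1.39×10⁻⁴ s⁻¹
Pressure gradient: |∂P/∂n| = 700 Pa / 598000 m = 1.17×10⁻³ Pa/m
Geostrophic balance (pressure-gradient force = Coriolis force):
V_g = (1/(fρ)) |∂P/∂n| = 1.17×10⁻³ / (1.39×10⁻⁴ × 1.17) = 7.18 m/s

7.2 m/s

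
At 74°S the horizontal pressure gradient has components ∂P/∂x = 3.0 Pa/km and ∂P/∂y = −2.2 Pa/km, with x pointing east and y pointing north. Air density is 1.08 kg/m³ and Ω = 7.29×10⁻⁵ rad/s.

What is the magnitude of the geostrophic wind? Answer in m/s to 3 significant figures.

24.6 m/s

Coriolis parameter at 74°S:
f = 2Ω sin φ = 2 × 7.29×10⁻⁵ × sin 74° = 1.40×10⁻⁴ s⁻¹
In the Southern Hemisphere f is negative: f = −1.40×10⁻⁴ s⁻¹.
Component geostrophic relations (x east, y north):
u_g = −(1/(fρ)) ∂P/∂y,  v_g = (1/(fρ)) ∂P/∂x
u_g = −(−2.2×10⁻³)/(−1.40×10⁻⁴ × 1.08) = −14.5 m/s;  v_g = (3.0×10⁻³)/(−1.40×10⁻⁴ × 1.08) = −19.8 m/s
|V_g| = √(u_g² + v_g²) = 24.6 m/s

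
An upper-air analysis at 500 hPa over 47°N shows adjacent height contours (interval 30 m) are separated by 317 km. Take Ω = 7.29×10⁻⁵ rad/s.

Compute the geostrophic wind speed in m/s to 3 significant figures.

8.71 m/s

Coriolis parameter at 47°N:
f = 2Ω sin φ = 2 × 7.29×10⁻⁵ × sin 47° = 1.07×10⁻⁴ s⁻¹
Height gradient: |∂Z/∂n| = 30 m / 317000 m = 9.46×10⁻⁵
On a pressure surface, geostrophic balance gives V_g = (g/f)|∂Z/∂n|:
V_g = 9.81 × 9.46×10⁻⁵ / 1.07×10⁻⁴ = 8.71 m/s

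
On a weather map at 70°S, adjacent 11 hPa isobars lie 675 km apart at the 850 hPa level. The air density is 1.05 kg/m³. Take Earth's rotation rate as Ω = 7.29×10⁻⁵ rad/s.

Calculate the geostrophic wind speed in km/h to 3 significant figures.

Coriolis parameter at 70°S:
f = 2Ω sin φ = 2 × 7.29×10⁻⁵ × sin 70° = 1.37×10⁻⁴ s⁻¹
Pressure gradient: |∂P/∂n| = 1100 Pa / 675000 m = 1.63×10⁻³ Pa/m
Geostrophic balance (pressure-gradient force = Coriolis force):
V_g = (1/(fρ)) |∂P/∂n| = 1.63×10⁻³ / (1.37×10⁻⁴ × 1.05) = 11.3 m/s
Converting: 11.3 m/s × 3.6 = 40.8 km/h

40.8 km/h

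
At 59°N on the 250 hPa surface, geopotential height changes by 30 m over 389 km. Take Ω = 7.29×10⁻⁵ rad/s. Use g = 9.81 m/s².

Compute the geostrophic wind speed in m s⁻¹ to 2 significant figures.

6.1 m s⁻¹

Coriolis parameter at 59°N:
f = 2Ω sin φ = 2 × 7.29×10⁻⁵ × sin 59° = 1.25×10⁻⁴ s⁻¹
Height gradient: |∂Z/∂n| = 30 m / 389000 m = 7.71×10⁻⁵
On a pressure surface, geostrophic balance gives V_g = (g/f)|∂Z/∂n|:
V_g = 9.81 × 7.71×10⁻⁵ / 1.25×10⁻⁴ = 6.05 m/s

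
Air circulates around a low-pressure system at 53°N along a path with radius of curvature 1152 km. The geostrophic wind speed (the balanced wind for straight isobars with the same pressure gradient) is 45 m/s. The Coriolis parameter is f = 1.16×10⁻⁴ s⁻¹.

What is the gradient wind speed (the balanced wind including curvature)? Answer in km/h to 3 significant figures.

Around a low, centrifugal force acts outward with Coriolis, so pressure-gradient force balances both:
(1/ρ)|∂P/∂n| = fV + V²/R  →  V² + fR·V − fR·V_g = 0
With fR = 1.16×10⁻⁴ × 1152×10³ m = 134 m/s:
V = [−fR + √((fR)² + 4 fR V_g)]/2 = [−134 + √(134² + 4×134×45)]/2 = 35.5 m/s
Subgeostrophic (V < V_g = 45 m/s), as expected around a low.
Converting: 35.5 m/s × 3.6 = 128 km/h

128 km/h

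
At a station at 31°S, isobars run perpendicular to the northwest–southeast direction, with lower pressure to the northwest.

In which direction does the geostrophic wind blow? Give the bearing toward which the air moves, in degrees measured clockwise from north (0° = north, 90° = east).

The pressure-gradient force points toward the northwest (bearing 315°).
Geostrophic balance: in the Southern Hemisphere the Coriolis force deflects motion to the left, so the geostrophic wind blows 90° to the left of the pressure-gradient force (low pressure on the right).
Rotating 315° by 90° counterclockwise gives 225° — the wind blows toward the southwest.

225°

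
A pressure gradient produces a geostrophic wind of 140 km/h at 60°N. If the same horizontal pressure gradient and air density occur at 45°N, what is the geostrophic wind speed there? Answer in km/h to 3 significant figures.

171 km/h

With the same pressure gradient and density, V_g ∝ 1/f ∝ 1/sin φ.
V₂ = V₁ · sin φ₁ / sin φ₂ = 140 × sin 60° / sin 45°
V₂ = 140 × 0.8660/0.7071 = 171 km/h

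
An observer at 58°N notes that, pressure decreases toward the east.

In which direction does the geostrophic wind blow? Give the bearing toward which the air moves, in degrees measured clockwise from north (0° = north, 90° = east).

The pressure-gradient force points toward the east (bearing 090°).
Geostrophic balance: in the Northern Hemisphere the Coriolis force deflects motion to the right, so the geostrophic wind blows 90° to the right of the pressure-gradient force (low pressure on the left).
Rotating 090° by 90° clockwise gives 180° — the wind blows toward the south.

180°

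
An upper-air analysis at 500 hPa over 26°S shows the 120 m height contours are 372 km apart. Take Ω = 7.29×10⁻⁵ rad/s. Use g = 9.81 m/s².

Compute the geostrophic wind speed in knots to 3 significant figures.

Coriolis parameter at 26°S:
f = 2Ω sin φ = 2 × 7.29×10⁻⁵ × sin 26° = 6.39×10⁻⁵ s⁻¹
Height gradient: |∂Z/∂n| = 120 m / 372000 m = 3.23×10⁻⁴
On a pressure surface, geostrophic balance gives V_g = (g/f)|∂Z/∂n|:
V_g = 9.81 × 3.23×10⁻⁴ / 6.39×10⁻⁵ = 49.5 m/s
Converting: 49.5 m/s × 1.944 = 96.2 knots

96.2 knots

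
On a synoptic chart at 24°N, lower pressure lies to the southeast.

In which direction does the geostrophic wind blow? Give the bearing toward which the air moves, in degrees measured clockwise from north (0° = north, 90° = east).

The pressure-gradient force points toward the southeast (bearing 135°).
Geostrophic balance: in the Northern Hemisphere the Coriolis force deflects motion to the right, so the geostrophic wind blows 90° to the right of the pressure-gradient force (low pressure on the left).
Rotating 135° by 90° clockwise gives 225° — the wind blows toward the southwest.

225°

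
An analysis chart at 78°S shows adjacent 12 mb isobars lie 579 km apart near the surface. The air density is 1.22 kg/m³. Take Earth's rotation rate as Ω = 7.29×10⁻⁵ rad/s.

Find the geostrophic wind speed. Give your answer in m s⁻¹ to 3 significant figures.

11.9 m s⁻¹

Coriolis parameter at 78°S:
f = 2Ω sin φ = 2 × 7.29×10⁻⁵ × sin 78° = 1.43×10⁻⁴ s⁻¹
Pressure gradient: |∂P/∂n| = 1200 Pa / 579000 m = 2.07×10⁻³ Pa/m
Geostrophic balance (pressure-gradient force = Coriolis force):
V_g = (1/(fρ)) |∂P/∂n| = 2.07×10⁻³ / (1.43×10⁻⁴ × 1.22) = 11.9 m/s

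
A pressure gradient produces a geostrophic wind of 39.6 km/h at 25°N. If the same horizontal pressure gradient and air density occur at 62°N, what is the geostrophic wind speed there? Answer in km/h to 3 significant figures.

With the same pressure gradient and density, V_g ∝ 1/f ∝ 1/sin φ.
V₂ = V₁ · sin φ₁ / sin φ₂ = 39.6 × sin 25° / sin 62°
V₂ = 39.6 × 0.4226/0.8829 = 19.0 km/h

19.0 km/h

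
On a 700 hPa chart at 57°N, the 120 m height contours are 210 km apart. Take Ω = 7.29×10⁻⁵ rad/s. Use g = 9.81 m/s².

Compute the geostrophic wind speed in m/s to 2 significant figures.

Coriolis parameter at 57°N:
f = 2Ω sin φ = 2 × 7.29×10⁻⁵ × sin 57° = 1.22×10⁻⁴ s⁻¹
Height gradient: |∂Z/∂n| = 120 m / 210000 m = 5.71×10⁻⁴
On a pressure surface, geostrophic balance gives V_g = (g/f)|∂Z/∂n|:
V_g = 9.81 × 5.71×10⁻⁴ / 1.22×10⁻⁴ = 45.8 m/s

46 m/s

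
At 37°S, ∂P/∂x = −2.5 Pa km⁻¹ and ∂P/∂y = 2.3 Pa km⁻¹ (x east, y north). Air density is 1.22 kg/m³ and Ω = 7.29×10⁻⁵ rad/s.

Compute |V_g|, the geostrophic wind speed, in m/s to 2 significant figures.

Coriolis parameter at 37°S:
f = 2Ω sin φ = 2 × 7.29×10⁻⁵ × sin 37° = 8.77×10⁻⁵ s⁻¹
In the Southern Hemisphere f is negative: f = −8.77×10⁻⁵ s⁻¹.
Component geostrophic relations (x east, y north):
u_g = −(1/(fρ)) ∂P/∂y,  v_g = (1/(fρ)) ∂P/∂x
u_g = −(2.3×10⁻³)/(−8.77×10⁻⁵ × 1.22) = 21.5 m/s;  v_g = (−2.5×10⁻³)/(−8.77×10⁻⁵ × 1.22) = 23.4 m/s
|V_g| = √(u_g² + v_g²) = 31.7 m/s

32 m/s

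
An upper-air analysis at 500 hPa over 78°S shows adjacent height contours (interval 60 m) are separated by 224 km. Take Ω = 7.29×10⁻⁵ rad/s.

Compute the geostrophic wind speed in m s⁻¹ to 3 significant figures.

18.4 m s⁻¹

Coriolis parameter at 78°S:
f = 2Ω sin φ = 2 × 7.29×10⁻⁵ × sin 78° = 1.43×10⁻⁴ s⁻¹
Height gradient: |∂Z/∂n| = 60 m / 224000 m = 2.68×10⁻⁴
On a pressure surface, geostrophic balance gives V_g = (g/f)|∂Z/∂n|:
V_g = 9.81 × 2.68×10⁻⁴ / 1.43×10⁻⁴ = 18.4 m/s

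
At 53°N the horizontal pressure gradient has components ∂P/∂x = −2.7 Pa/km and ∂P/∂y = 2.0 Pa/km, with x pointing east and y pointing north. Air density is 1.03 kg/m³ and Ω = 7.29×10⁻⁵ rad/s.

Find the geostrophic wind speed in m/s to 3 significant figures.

28.0 m/s

Coriolis parameter at 53°N:
f = 2Ω sin φ = 2 × 7.29×10⁻⁵ × sin 53° = 1.16×10⁻⁴ s⁻¹
Component geostrophic relations (x east, y north):
u_g = −(1/(fρ)) ∂P/∂y,  v_g = (1/(fρ)) ∂P/∂x
u_g = −(2.0×10⁻³)/(1.16×10⁻⁴ × 1.03) = −16.7 m/s;  v_g = (−2.7×10⁻³)/(1.16×10⁻⁴ × 1.03) = −22.5 m/s
|V_g| = √(u_g² + v_g²) = 28.0 m/s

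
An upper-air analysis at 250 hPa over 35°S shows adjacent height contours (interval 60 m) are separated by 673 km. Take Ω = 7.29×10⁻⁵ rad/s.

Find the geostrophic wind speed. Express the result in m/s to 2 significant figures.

Coriolis parameter at 35°S:
f = 2Ω sin φ = 2 × 7.29×10⁻⁵ × sin 35° = 8.36×10⁻⁵ s⁻¹
Height gradient: |∂Z/∂n| = 60 m / 673000 m = 8.92×10⁻⁵
On a pressure surface, geostrophic balance gives V_g = (g/f)|∂Z/∂n|:
V_g = 9.81 × 8.92×10⁻⁵ / 8.36×10⁻⁵ = 10.5 m/s

10 m/s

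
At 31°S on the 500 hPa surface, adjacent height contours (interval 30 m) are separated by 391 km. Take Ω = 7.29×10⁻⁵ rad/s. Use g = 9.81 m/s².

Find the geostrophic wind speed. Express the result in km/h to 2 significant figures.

36 km/h

Coriolis parameter at 31°S:
f = 2Ω sin φ = 2 × 7.29×10⁻⁵ × sin 31° = 7.51×10⁻⁵ s⁻¹
Height gradient: |∂Z/∂n| = 30 m / 391000 m = 7.67×10⁻⁵
On a pressure surface, geostrophic balance gives V_g = (g/f)|∂Z/∂n|:
V_g = 9.81 × 7.67×10⁻⁵ / 7.51×10⁻⁵ = 10.0 m/s
Converting: 10.0 m/s × 3.6 = 36 km/h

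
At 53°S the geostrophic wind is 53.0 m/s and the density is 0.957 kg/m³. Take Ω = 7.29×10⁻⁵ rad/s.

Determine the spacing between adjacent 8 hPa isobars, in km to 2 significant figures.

140 km

Coriolis parameter at 53°S:
f = 2Ω sin φ = 2 × 7.29×10⁻⁵ × sin 53° = 1.16×10⁻⁴ s⁻¹
Geostrophic balance rearranged: |∂P/∂n| = f ρ V_g
|∂P/∂n| = 1.16×10⁻⁴ × 0.957 × 53.0 = 5.91×10⁻³ Pa/m
Isobar spacing: Δn = ΔP/|∂P/∂n| = 800 Pa / 5.91×10⁻³ Pa/m = 135455 m ≈ 140 km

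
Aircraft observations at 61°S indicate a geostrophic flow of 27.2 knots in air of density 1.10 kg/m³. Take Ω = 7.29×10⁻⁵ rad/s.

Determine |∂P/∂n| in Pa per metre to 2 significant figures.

2.0×10⁻³ Pa/m

Coriolis parameter at 61°S:
f = 2Ω sin φ = 2 × 7.29×10⁻⁵ × sin 61° = 1.28×10⁻⁴ s⁻¹
Wind speed in SI: 27.2 knots = 14.0 m/s
Geostrophic balance rearranged: |∂P/∂n| = f ρ V_g
|∂P/∂n| = 1.28×10⁻⁴ × 1.10 × 14.0 = 1.96×10⁻³ Pa/m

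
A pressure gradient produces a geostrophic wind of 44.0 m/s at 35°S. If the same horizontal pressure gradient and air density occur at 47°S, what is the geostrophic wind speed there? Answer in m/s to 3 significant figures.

With the same pressure gradient and density, V_g ∝ 1/f ∝ 1/sin φ.
V₂ = V₁ · sin φ₁ / sin φ₂ = 44.0 × sin 35° / sin 47°
V₂ = 44.0 × 0.5736/0.7314 = 34.5 m/s

34.5 m/s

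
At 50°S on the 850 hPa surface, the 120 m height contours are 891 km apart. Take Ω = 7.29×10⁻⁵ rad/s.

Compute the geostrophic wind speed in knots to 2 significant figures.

23 knots

Coriolis parameter at 50°S:
f = 2Ω sin φ = 2 × 7.29×10⁻⁵ × sin 50° = 1.12×10⁻⁴ s⁻¹
Height gradient: |∂Z/∂n| = 120 m / 891000 m = 1.35×10⁻⁴
On a pressure surface, geostrophic balance gives V_g = (g/f)|∂Z/∂n|:
V_g = 9.81 × 1.35×10⁻⁴ / 1.12×10⁻⁴ = 11.8 m/s
Converting: 11.8 m/s × 1.944 = 23 knots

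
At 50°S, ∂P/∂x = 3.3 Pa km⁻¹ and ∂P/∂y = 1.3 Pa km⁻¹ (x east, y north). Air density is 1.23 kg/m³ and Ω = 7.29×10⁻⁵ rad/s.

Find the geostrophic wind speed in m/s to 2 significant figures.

26 m/s

Coriolis parameter at 50°S:
f = 2Ω sin φ = 2 × 7.29×10⁻⁵ × sin 50° = 1.12×10⁻⁴ s⁻¹
In the Southern Hemisphere f is negative: f = −1.12×10⁻⁴ s⁻¹.
Component geostrophic relations (x east, y north):
u_g = −(1/(fρ)) ∂P/∂y,  v_g = (1/(fρ)) ∂P/∂x
u_g = −(1.3×10⁻³)/(−1.12×10⁻⁴ × 1.23) = 9.46 m/s;  v_g = (3.3×10⁻³)/(−1.12×10⁻⁴ × 1.23) = −24.0 m/s
|V_g| = √(u_g² + v_g²) = 25.8 m/s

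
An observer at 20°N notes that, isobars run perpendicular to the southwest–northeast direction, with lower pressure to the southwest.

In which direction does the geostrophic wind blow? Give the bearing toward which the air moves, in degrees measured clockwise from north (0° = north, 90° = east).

315°

The pressure-gradient force points toward the southwest (bearing 225°).
Geostrophic balance: in the Northern Hemisphere the Coriolis force deflects motion to the right, so the geostrophic wind blows 90° to the right of the pressure-gradient force (low pressure on the left).
Rotating 225° by 90° clockwise gives 315° — the wind blows toward the northwest.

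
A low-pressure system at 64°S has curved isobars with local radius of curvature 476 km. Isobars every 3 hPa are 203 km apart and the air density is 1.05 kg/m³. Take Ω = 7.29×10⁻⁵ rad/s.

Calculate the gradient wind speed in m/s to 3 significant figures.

Coriolis parameter at 64°S:
f = 2Ω sin φ = 2 × 7.29×10⁻⁵ × sin 64° = 1.31×10⁻⁴ s⁻¹
Pressure gradient: |∂P/∂n| = 300 Pa / 203000 m = 1.48×10⁻³ Pa/m
Geostrophic speed: V_g = |∂P/∂n|/(fρ) = 1.48×10⁻³/(1.31×10⁻⁴ × 1.05) = 10.7 m/s
Around a low, centrifugal force acts outward with Coriolis, so pressure-gradient force balances both:
(1/ρ)|∂P/∂n| = fV + V²/R  →  V² + fR·V − fR·V_g = 0
With fR = 1.31×10⁻⁴ × 476×10³ m = 62.4 m/s:
V = [−fR + √((fR)² + 4 fR V_g)]/2 = [−62.4 + √(62.4² + 4×62.4×10.7)]/2 = 9.34 m/s
Subgeostrophic (V < V_g = 10.7 m/s), as expected around a low.

9.34 m/s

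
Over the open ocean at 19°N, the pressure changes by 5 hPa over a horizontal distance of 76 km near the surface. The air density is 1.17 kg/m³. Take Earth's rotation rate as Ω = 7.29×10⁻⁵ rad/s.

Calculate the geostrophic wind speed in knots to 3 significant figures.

Coriolis parameter at 19°N:
f = 2Ω sin φ = 2 × 7.29×10⁻⁵ × sin 19° = 4.75×10⁻⁵ s⁻¹
Pressure gradient: |∂P/∂n| = 500 Pa / 76000 m = 6.58×10⁻³ Pa/m
Geostrophic balance (pressure-gradient force = Coriolis force):
V_g = (1/(fρ)) |∂P/∂n| = 6.58×10⁻³ / (4.75×10⁻⁵ × 1.17) = 118 m/s
Converting: 118 m/s × 1.944 = 230 knots

230 knots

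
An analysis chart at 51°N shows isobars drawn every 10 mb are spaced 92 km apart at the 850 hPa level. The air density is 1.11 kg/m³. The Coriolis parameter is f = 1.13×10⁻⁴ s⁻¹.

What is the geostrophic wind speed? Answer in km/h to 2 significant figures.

Pressure gradient: |∂P/∂n| = 1000 Pa / 92000 m = 1.09×10⁻² Pa/m
Geostrophic balance (pressure-gradient force = Coriolis force):
V_g = (1/(fρ)) |∂P/∂n| = 1.09×10⁻² / (1.13×10⁻⁴ × 1.11) = 86.7 m/s
Converting: 86.7 m/s × 3.6 = 310 km/h

310 km/h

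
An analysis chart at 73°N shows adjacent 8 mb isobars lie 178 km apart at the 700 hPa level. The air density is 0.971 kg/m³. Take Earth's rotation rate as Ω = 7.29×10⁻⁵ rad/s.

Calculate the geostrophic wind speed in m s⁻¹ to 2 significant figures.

33 m s⁻¹

Coriolis parameter at 73°N:
f = 2Ω sin φ = 2 × 7.29×10⁻⁵ × sin 73° = 1.39×10⁻⁴ s⁻¹
Pressure gradient: |∂P/∂n| = 800 Pa / 178000 m = 4.49×10⁻³ Pa/m
Geostrophic balance (pressure-gradient force = Coriolis force):
V_g = (1/(fρ)) |∂P/∂n| = 4.49×10⁻³ / (1.39×10⁻⁴ × 0.971) = 33.2 m/s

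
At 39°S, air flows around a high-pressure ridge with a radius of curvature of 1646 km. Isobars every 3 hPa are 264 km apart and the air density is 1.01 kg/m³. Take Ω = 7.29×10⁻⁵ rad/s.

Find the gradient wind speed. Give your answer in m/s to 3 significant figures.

Coriolis parameter at 39°S:
f = 2Ω sin φ = 2 × 7.29×10⁻⁵ × sin 39° = 9.18×10⁻⁵ s⁻¹
Pressure gradient: |∂P/∂n| = 300 Pa / 264000 m = 1.14×10⁻³ Pa/m
Geostrophic speed: V_g = |∂P/∂n|/(fρ) = 1.14×10⁻³/(9.18×10⁻⁵ × 1.01) = 12.3 m/s
Around a high, pressure-gradient force acts outward with centrifugal, so Coriolis balances both:
fV = (1/ρ)|∂P/∂n| + V²/R  →  V² − fR·V + fR·V_g = 0
With fR = 9.18×10⁻⁵ × 1646×10³ m = 151 m/s:
V = [fR − √((fR)² − 4 fR V_g)]/2 = [151 − √(151² − 4×151×12.3)]/2 = 13.5 m/s
Supergeostrophic (V > V_g = 12.3 m/s), as expected around a high.

13.5 m/s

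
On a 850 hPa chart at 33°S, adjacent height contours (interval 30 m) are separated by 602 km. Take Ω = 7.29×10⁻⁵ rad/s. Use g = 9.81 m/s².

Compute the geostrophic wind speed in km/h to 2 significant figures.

Coriolis parameter at 33°S:
f = 2Ω sin φ = 2 × 7.29×10⁻⁵ × sin 33° = 7.94×10⁻⁵ s⁻¹
Height gradient: |∂Z/∂n| = 30 m / 602000 m = 4.98×10⁻⁵
On a pressure surface, geostrophic balance gives V_g = (g/f)|∂Z/∂n|:
V_g = 9.81 × 4.98×10⁻⁵ / 7.94×10⁻⁵ = 6.16 m/s
Converting: 6.16 m/s × 3.6 = 22 km/h

22 km/h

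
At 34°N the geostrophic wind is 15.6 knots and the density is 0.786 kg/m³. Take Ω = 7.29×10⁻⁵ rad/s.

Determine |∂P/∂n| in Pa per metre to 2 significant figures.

5.1×10⁻⁴ Pa/m

Coriolis parameter at 34°N:
f = 2Ω sin φ = 2 × 7.29×10⁻⁵ × sin 34° = 8.15×10⁻⁵ s⁻¹
Wind speed in SI: 15.6 knots = 8.03 m/s
Geostrophic balance rearranged: |∂P/∂n| = f ρ V_g
|∂P/∂n| = 8.15×10⁻⁵ × 0.786 × 8.03 = 5.14×10⁻⁴ Pa/m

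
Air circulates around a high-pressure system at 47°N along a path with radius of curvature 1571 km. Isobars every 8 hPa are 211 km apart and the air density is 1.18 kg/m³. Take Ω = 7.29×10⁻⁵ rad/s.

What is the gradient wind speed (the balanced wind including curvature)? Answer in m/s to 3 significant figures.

39.4 m/s

Coriolis parameter at 47°N:
f = 2Ω sin φ = 2 × 7.29×10⁻⁵ × sin 47° = 1.07×10⁻⁴ s⁻¹
Pressure gradient: |∂P/∂n| = 800 Pa / 211000 m = 3.79×10⁻³ Pa/m
Geostrophic speed: V_g = |∂P/∂n|/(fρ) = 3.79×10⁻³/(1.07×10⁻⁴ × 1.18) = 30.1 m/s
Around a high, pressure-gradient force acts outward with centrifugal, so Coriolis balances both:
fV = (1/ρ)|∂P/∂n| + V²/R  →  V² − fR·V + fR·V_g = 0
With fR = 1.07×10⁻⁴ × 1571×10³ m = 168 m/s:
V = [fR − √((fR)² − 4 fR V_g)]/2 = [168 − √(168² − 4×168×30.1)]/2 = 39.4 m/s
Supergeostrophic (V > V_g = 30.1 m/s), as expected around a high.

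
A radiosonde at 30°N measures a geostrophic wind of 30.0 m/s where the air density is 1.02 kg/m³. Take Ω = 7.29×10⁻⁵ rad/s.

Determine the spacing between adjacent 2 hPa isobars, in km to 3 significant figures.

89.7 km

Coriolis parameter at 30°N:
f = 2Ω sin φ = 2 × 7.29×10⁻⁵ × sin 30° = 7.29×10⁻⁵ s⁻¹
Geostrophic balance rearranged: |∂P/∂n| = f ρ V_g
|∂P/∂n| = 7.29×10⁻⁵ × 1.02 × 30.0 = 2.23×10⁻³ Pa/m
Isobar spacing: Δn = ΔP/|∂P/∂n| = 200 Pa / 2.23×10⁻³ Pa/m = 89656 m ≈ 89.7 km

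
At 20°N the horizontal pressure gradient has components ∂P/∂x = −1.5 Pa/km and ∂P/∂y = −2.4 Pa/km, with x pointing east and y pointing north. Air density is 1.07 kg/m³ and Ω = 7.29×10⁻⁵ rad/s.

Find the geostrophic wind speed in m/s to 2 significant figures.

Coriolis parameter at 20°N:
f = 2Ω sin φ = 2 × 7.29×10⁻⁵ × sin 20° = 4.99×10⁻⁵ s⁻¹
Component geostrophic relations (x east, y north):
u_g = −(1/(fρ)) ∂P/∂y,  v_g = (1/(fρ)) ∂P/∂x
u_g = −(−2.4×10⁻³)/(4.99×10⁻⁵ × 1.07) = 45.0 m/s;  v_g = (−1.5×10⁻³)/(4.99×10⁻⁵ × 1.07) = −28.1 m/s
|V_g| = √(u_g² + v_g²) = 53.0 m/s

53 m/s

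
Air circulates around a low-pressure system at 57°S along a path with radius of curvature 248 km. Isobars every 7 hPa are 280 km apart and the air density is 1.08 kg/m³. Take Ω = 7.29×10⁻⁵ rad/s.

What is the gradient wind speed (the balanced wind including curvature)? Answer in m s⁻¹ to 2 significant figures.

Coriolis parameter at 57°S:
f = 2Ω sin φ = 2 × 7.29×10⁻⁵ × sin 57° = 1.22×10⁻⁴ s⁻¹
Pressure gradient: |∂P/∂n| = 700 Pa / 280000 m = 2.50×10⁻³ Pa/m
Geostrophic speed: V_g = |∂P/∂n|/(fρ) = 2.50×10⁻³/(1.22×10⁻⁴ × 1.08) = 18.9 m/s
Around a low, centrifugal force acts outward with Coriolis, so pressure-gradient force balances both:
(1/ρ)|∂P/∂n| = fV + V²/R  →  V² + fR·V − fR·V_g = 0
With fR = 1.22×10⁻⁴ × 248×10³ m = 30.3 m/s:
V = [−fR + √((fR)² + 4 fR V_g)]/2 = [−30.3 + √(30.3² + 4×30.3×18.9)]/2 = 13.2 m/s
Subgeostrophic (V < V_g = 18.9 m/s), as expected around a low.

13 m s⁻¹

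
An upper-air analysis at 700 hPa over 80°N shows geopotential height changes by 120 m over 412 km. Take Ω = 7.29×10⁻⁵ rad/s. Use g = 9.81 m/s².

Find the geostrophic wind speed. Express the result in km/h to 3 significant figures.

71.6 km/h

Coriolis parameter at 80°N:
f = 2Ω sin φ = 2 × 7.29×10⁻⁵ × sin 80° = 1.44×10⁻⁴ s⁻¹
Height gradient: |∂Z/∂n| = 120 m / 412000 m = 2.91×10⁻⁴
On a pressure surface, geostrophic balance gives V_g = (g/f)|∂Z/∂n|:
V_g = 9.81 × 2.91×10⁻⁴ / 1.44×10⁻⁴ = 19.9 m/s
Converting: 19.9 m/s × 3.6 = 71.6 km/h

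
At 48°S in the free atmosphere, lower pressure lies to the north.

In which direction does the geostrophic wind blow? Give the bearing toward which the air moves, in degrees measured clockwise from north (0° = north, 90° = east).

The pressure-gradient force points toward the north (bearing 000°).
Geostrophic balance: in the Southern Hemisphere the Coriolis force deflects motion to the left, so the geostrophic wind blows 90° to the left of the pressure-gradient force (low pressure on the right).
Rotating 000° by 90° counterclockwise gives 270° — the wind blows toward the west.

270°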